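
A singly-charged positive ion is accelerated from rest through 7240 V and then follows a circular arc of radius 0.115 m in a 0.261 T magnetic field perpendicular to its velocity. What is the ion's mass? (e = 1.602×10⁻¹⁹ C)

Combine |q|V = ½mv² and r = mv/(|q|B): eliminate v to get m = qB²r²/(2V).
m = (1.602×10⁻¹⁹)(0.261)²(0.115)²/(2·7240) ≈ 9.97×10⁻²⁷ kg.

m ≈ 9.97×10⁻²⁷ kg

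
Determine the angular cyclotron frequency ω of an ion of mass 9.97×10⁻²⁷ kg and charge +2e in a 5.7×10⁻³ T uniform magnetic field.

ω = |q|B/m.
ω = (3.204×10⁻¹⁹)(5.7×10⁻³)/9.97×10⁻²⁷ ≈ 1.8×10⁵ rad/s.

ω ≈ 1.8×10⁵ rad/s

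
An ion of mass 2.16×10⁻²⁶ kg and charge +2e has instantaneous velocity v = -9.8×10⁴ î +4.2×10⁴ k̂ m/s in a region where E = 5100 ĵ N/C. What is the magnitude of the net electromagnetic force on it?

|F| ≈ 1.63×10⁻¹⁵ N

Only an electric field acts, so F = qE = (3.204×10⁻¹⁹ C)·(0, 5100, 0) = (0, 1.63×10⁻¹⁵, 0) N.
|F| = 1.63×10⁻¹⁵ N.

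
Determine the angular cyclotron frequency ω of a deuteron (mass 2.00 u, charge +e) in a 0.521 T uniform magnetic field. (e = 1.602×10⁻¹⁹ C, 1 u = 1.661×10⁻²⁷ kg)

ω = |q|B/m.
ω = (1.602×10⁻¹⁹)(0.521)/3.322×10⁻²⁷ ≈ 2.51×10⁷ rad/s.

ω ≈ 2.51×10⁷ rad/s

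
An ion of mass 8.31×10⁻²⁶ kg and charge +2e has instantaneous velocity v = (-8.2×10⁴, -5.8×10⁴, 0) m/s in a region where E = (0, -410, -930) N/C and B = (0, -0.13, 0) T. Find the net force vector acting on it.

v×B = (0, 0, 1.07×10⁴) N/C.
E + v×B = (0, -410, 9730) N/C.
F = q(E + v×B) = (3.204×10⁻¹⁹ C)·(0, -410, 9730) = (0, -1.31×10⁻¹⁶, 3.12×10⁻¹⁵) N.

F ≈ (0, -1.31×10⁻¹⁶, 3.12×10⁻¹⁵) N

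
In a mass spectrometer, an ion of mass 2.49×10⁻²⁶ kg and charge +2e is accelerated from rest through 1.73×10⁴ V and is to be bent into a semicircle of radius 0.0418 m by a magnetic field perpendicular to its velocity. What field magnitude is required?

B ≈ 1.24 T

v = √(2|q|V/m) = √(2·3.204×10⁻¹⁹·1.73×10⁴/2.49×10⁻²⁶) ≈ 6.672×10⁵ m/s.
B = mv/(|q|r) = (2.49×10⁻²⁶)(6.672×10⁵)/((3.204×10⁻¹⁹)(0.0418)) ≈ 1.24 T.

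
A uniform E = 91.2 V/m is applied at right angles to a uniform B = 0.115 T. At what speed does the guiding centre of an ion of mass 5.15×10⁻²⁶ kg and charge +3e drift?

v_d ≈ 793 m/s

In crossed fields the guiding centre drifts at v_d = |E×B|/B² = E/B, independent of charge and mass.
v_d = 91.2/0.115 = 793 m/s.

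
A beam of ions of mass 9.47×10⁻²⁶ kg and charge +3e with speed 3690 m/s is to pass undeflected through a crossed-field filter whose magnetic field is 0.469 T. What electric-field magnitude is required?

E = 1730 V/m

For straight-line motion qE = qvB, so E = vB.
E = 3690 × 0.469 = 1730 V/m.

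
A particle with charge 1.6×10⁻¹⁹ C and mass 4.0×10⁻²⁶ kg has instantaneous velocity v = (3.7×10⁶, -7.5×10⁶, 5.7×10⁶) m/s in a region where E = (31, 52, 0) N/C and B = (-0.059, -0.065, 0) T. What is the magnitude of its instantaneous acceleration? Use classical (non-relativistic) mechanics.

|a| ≈ 3.39×10¹² m/s²

v×B = (3.70×10⁵, -3.36×10⁵, -6.83×10⁵) N/C.
E + v×B = (3.71×10⁵, -3.36×10⁵, -6.83×10⁵) N/C.
F = q(E + v×B) = (1.6×10⁻¹⁹ C)·(3.71×10⁵, -3.36×10⁵, -6.83×10⁵) = (5.93×10⁻¹⁴, -5.38×10⁻¹⁴, -1.09×10⁻¹³) N.
|a| = |F|/m = 1.355×10⁻¹³/4.0×10⁻²⁶ ≈ 3.39×10¹² m/s².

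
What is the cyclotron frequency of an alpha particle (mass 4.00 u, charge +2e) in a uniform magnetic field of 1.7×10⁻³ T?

f ≈ 1.3×10⁴ Hz

f = |q|B/(2πm).
f = (3.204×10⁻¹⁹)(1.7×10⁻³)/(2π·6.644×10⁻²⁷) ≈ 1.3×10⁴ Hz.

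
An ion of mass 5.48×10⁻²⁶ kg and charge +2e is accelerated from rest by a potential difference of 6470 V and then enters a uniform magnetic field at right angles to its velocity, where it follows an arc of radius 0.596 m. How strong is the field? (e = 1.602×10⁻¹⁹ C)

B ≈ 0.0789 T

v = √(2|q|V/m) = √(2·3.204×10⁻¹⁹·6470/5.48×10⁻²⁶) ≈ 2.751×10⁵ m/s.
B = mv/(|q|r) = (5.48×10⁻²⁶)(2.751×10⁵)/((3.204×10⁻¹⁹)(0.596)) ≈ 0.0789 T.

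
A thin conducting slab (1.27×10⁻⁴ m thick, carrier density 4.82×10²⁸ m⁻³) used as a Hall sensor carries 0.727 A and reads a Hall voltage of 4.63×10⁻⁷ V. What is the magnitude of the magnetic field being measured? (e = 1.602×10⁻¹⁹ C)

From V_H = IB/(n e t), B = V_H n e t / I.
B = (4.63×10⁻⁷)(4.82×10²⁸)(1.602×10⁻¹⁹)(1.27×10⁻⁴)/0.727 ≈ 0.625 T.

B ≈ 0.625 T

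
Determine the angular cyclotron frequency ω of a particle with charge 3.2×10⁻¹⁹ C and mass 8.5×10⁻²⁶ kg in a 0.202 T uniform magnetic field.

ω ≈ 7.60×10⁵ rad/s

ω = |q|B/m.
ω = (3.2×10⁻¹⁹)(0.202)/8.5×10⁻²⁶ ≈ 7.60×10⁵ rad/s.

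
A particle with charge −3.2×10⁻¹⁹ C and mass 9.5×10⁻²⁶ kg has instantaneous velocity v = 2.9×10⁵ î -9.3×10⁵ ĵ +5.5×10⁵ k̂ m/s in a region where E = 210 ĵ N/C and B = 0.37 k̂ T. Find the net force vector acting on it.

v×B = (-3.44×10⁵, -1.07×10⁵, 0) N/C.
E + v×B = (-3.44×10⁵, -1.07×10⁵, 0) N/C.
F = q(E + v×B) = (−3.2×10⁻¹⁹ C)·(-3.44×10⁵, -1.07×10⁵, 0) = (1.10×10⁻¹³, 3.43×10⁻¹⁴, 0) N.

F ≈ (1.10×10⁻¹³, 3.43×10⁻¹⁴, 0) N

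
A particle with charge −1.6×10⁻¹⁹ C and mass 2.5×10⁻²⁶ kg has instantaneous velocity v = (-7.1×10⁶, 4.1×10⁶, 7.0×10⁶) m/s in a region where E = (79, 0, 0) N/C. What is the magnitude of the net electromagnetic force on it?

Only an electric field acts, so F = qE = (−1.6×10⁻¹⁹ C)·(79.0, 0, 0) = (-1.26×10⁻¹⁷, 0, 0) N.
|F| = 1.26×10⁻¹⁷ N.

|F| ≈ 1.26×10⁻¹⁷ N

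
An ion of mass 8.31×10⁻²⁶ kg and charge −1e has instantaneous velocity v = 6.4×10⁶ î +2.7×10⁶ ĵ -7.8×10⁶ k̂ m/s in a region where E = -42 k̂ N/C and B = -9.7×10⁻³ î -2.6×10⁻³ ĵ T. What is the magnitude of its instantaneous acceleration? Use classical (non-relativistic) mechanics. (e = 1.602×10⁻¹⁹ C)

v×B = (-2.03×10⁴, 7.57×10⁴, 9550) N/C.
E + v×B = (-2.03×10⁴, 7.57×10⁴, 9510) N/C.
F = q(E + v×B) = (−1.602×10⁻¹⁹ C)·(-2.03×10⁴, 7.57×10⁴, 9510) = (3.25×10⁻¹⁵, -1.21×10⁻¹⁴, -1.52×10⁻¹⁵) N.
|a| = |F|/m = 1.264×10⁻¹⁴/8.31×10⁻²⁶ ≈ 1.52×10¹¹ m/s².

|a| ≈ 1.52×10¹¹ m/s²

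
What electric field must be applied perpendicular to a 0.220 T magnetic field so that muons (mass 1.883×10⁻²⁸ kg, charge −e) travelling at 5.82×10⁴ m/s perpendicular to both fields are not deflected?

For straight-line motion qE = qvB, so E = vB.
E = 5.82×10⁴ × 0.220 = 1.28×10⁴ V/m.

E = 1.28×10⁴ V/m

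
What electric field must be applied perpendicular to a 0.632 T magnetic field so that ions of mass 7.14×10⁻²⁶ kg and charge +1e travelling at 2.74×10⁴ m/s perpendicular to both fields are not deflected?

For straight-line motion qE = qvB, so E = vB.
E = 2.74×10⁴ × 0.632 = 1.73×10⁴ V/m.

E = 1.73×10⁴ V/m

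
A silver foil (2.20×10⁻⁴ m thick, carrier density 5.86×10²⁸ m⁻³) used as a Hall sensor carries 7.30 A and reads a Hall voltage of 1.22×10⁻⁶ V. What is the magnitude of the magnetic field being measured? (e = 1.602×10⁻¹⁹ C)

From V_H = IB/(n e t), B = V_H n e t / I.
B = (1.22×10⁻⁶)(5.86×10²⁸)(1.602×10⁻¹⁹)(2.20×10⁻⁴)/7.30 ≈ 0.345 T.

B ≈ 0.345 T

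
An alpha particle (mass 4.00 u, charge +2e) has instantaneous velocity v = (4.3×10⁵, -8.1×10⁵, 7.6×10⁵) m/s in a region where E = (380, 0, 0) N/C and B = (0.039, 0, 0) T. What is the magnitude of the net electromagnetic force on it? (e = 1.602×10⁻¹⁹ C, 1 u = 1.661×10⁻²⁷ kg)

|F| ≈ 1.39×10⁻¹⁴ N

v×B = (0, 2.96×10⁴, 3.16×10⁴) N/C.
E + v×B = (380, 2.96×10⁴, 3.16×10⁴) N/C.
F = q(E + v×B) = (3.204×10⁻¹⁹ C)·(380, 2.96×10⁴, 3.16×10⁴) = (1.22×10⁻¹⁶, 9.50×10⁻¹⁵, 1.01×10⁻¹⁴) N.
|F| = 1.39×10⁻¹⁴ N.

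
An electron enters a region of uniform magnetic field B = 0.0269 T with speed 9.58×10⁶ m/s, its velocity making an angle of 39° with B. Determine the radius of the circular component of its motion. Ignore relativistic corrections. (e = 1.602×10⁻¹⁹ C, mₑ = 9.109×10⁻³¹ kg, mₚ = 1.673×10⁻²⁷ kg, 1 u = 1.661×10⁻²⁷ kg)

r ≈ 1.27×10⁻³ m

v⊥ = v sinθ = 9.58×10⁶·sin39° ≈ 6.029×10⁶ m/s.
r = m v⊥/(|q|B) = (9.109×10⁻³¹)(6.029×10⁶)/((1.602×10⁻¹⁹)(0.0269)) ≈ 1.27×10⁻³ m.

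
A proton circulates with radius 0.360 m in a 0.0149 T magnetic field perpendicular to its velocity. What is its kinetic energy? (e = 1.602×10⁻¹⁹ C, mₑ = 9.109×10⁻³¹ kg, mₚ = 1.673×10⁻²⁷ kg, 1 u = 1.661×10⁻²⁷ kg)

KE ≈ 2.21×10⁻¹⁶ J

v = |q|Br/m, then KE = ½mv² = (qBr)²/(2m).
v = (1.602×10⁻¹⁹)(0.0149)(0.360)/1.673×10⁻²⁷ ≈ 5.136×10⁵ m/s.
KE = ½(1.673×10⁻²⁷)(5.136×10⁵)² ≈ 2.21×10⁻¹⁶ J.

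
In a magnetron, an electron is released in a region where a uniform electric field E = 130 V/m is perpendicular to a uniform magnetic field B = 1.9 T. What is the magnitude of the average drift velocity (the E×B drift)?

v_d ≈ 68 m/s

The E×B drift speed is v_d = E/B.
v_d = 130/1.9 = 68 m/s.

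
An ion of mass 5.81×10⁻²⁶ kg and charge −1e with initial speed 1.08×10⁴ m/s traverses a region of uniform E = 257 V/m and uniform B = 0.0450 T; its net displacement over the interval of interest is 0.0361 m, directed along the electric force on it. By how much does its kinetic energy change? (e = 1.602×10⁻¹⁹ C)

The magnetic force is always ⟂ v and does no work; only the electric force changes KE.
ΔKE = F_E · d = |q|E d = (1.602×10⁻¹⁹)(257)(0.0361) ≈ 1.49×10⁻¹⁸ J.

ΔKE ≈ 1.49×10⁻¹⁸ J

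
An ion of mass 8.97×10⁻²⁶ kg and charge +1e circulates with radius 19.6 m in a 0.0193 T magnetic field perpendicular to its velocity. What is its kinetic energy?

v = |q|Br/m, then KE = ½mv² = (qBr)²/(2m).
v = (1.602×10⁻¹⁹)(0.0193)(19.6)/8.97×10⁻²⁶ ≈ 6.756×10⁵ m/s.
KE = ½(8.97×10⁻²⁶)(6.756×10⁵)² ≈ 2.05×10⁻¹⁴ J = 1.28×10⁵ eV.

KE ≈ 1.28×10⁵ eV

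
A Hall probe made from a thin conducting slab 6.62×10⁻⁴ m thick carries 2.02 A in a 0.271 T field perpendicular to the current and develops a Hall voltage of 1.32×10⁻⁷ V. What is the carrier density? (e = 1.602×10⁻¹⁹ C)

From V_H = IB/(n e t), n = IB/(V_H e t).
n = (2.02)(0.271)/((1.32×10⁻⁷)(1.602×10⁻¹⁹)(6.62×10⁻⁴)) ≈ 3.91×10²⁸ m⁻³.

n ≈ 3.91×10²⁸ m⁻³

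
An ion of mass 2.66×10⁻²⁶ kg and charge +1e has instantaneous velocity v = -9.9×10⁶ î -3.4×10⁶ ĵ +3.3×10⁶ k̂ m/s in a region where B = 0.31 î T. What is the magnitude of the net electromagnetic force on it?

|F| ≈ 2.35×10⁻¹³ N

v×B = (0, 1.02×10⁶, 1.05×10⁶) N/C.
F = q v×B = (1.602×10⁻¹⁹ C)·(0, 1.02×10⁶, 1.05×10⁶) = (0, 1.64×10⁻¹³, 1.69×10⁻¹³) N.
|F| = 2.35×10⁻¹³ N.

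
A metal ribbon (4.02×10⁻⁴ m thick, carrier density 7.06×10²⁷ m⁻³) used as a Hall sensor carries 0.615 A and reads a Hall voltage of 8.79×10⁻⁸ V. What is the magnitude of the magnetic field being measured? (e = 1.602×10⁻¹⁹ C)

From V_H = IB/(n e t), B = V_H n e t / I.
B = (8.79×10⁻⁸)(7.06×10²⁷)(1.602×10⁻¹⁹)(4.02×10⁻⁴)/0.615 ≈ 0.0650 T.

B ≈ 0.0650 T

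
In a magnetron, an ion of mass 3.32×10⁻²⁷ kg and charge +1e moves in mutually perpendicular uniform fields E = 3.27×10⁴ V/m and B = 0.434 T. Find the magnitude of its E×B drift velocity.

v_d ≈ 7.53×10⁴ m/s

The E×B drift speed is v_d = E/B.
v_d = 3.27×10⁴/0.434 = 7.53×10⁴ m/s.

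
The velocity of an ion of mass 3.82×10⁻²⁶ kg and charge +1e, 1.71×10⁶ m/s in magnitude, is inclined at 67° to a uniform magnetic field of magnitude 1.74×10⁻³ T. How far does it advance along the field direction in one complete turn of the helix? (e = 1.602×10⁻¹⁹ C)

v∥ = v cosθ = 1.71×10⁶·cos67° ≈ 6.682×10⁵ m/s.
T = 2πm/(|q|B) = 2π(3.82×10⁻²⁶)/((1.602×10⁻¹⁹)(1.74×10⁻³)) ≈ 8.611×10⁻⁴ s.
pitch = v∥ T = (6.682×10⁵)(8.611×10⁻⁴) ≈ 575 m.

p ≈ 575 m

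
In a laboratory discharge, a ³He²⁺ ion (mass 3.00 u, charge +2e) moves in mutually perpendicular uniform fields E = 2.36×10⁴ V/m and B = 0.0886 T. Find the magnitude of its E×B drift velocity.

v_d ≈ 2.66×10⁵ m/s

The E×B drift speed is v_d = E/B.
v_d = 2.36×10⁴/0.0886 = 2.66×10⁵ m/s.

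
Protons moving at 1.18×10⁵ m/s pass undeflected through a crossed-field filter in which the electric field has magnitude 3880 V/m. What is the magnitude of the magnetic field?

B = 0.0329 T

Balance of forces in the selector: qE = qvB ⇒ B = E/v.
B = 3880/1.18×10⁵ = 0.0329 T.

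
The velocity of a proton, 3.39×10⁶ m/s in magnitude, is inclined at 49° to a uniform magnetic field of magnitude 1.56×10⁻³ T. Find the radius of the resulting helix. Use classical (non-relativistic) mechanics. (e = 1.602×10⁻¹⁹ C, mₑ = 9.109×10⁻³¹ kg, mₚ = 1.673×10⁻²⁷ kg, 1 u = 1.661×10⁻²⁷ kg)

r ≈ 17.1 m

v⊥ = v sinθ = 3.39×10⁶·sin49° ≈ 2.558×10⁶ m/s.
r = m v⊥/(|q|B) = (1.673×10⁻²⁷)(2.558×10⁶)/((1.602×10⁻¹⁹)(1.56×10⁻³)) ≈ 17.1 m.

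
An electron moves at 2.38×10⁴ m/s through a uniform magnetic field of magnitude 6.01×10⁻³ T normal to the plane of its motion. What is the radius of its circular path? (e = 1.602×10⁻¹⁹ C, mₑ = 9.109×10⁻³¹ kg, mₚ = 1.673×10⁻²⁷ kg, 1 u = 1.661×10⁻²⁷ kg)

The magnetic force provides the centripetal force: |q|vB = mv²/r.
r = mv/(|q|B) = (9.109×10⁻³¹)(2.38×10⁴)/((1.602×10⁻¹⁹)(6.01×10⁻³)) ≈ 2.25×10⁻⁵ m.

r ≈ 2.25×10⁻⁵ m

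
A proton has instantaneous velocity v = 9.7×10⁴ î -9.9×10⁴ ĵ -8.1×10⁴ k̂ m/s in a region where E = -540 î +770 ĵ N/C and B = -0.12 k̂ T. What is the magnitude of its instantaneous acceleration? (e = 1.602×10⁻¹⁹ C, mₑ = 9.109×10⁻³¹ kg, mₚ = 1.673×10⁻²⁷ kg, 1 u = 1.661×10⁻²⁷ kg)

|a| ≈ 1.61×10¹² m/s²

v×B = (1.19×10⁴, 1.16×10⁴, 0) N/C.
E + v×B = (1.13×10⁴, 1.24×10⁴, 0) N/C.
F = q(E + v×B) = (1.602×10⁻¹⁹ C)·(1.13×10⁴, 1.24×10⁴, 0) = (1.82×10⁻¹⁵, 1.99×10⁻¹⁵, 0) N.
|a| = |F|/m = 2.693×10⁻¹⁵/1.673×10⁻²⁷ ≈ 1.61×10¹² m/s².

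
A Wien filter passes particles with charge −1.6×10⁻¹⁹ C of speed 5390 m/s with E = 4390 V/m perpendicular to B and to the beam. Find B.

B = 0.814 T

Balance of forces in the selector: qE = qvB ⇒ B = E/v.
B = 4390/5390 = 0.814 T.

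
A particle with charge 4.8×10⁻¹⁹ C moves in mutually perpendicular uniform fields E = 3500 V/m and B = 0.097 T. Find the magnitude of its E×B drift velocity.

v_d ≈ 3.6×10⁴ m/s

In crossed fields the guiding centre drifts at v_d = |E×B|/B² = E/B, independent of charge and mass.
v_d = 3500/0.097 = 3.6×10⁴ m/s.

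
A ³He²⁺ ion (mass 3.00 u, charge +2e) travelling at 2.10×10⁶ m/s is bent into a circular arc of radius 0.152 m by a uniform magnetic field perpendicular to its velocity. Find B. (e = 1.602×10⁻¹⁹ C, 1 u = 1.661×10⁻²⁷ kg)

From |q|vB = mv²/r, B = mv/(|q|r).
B = (4.983×10⁻²⁷)(2.10×10⁶)/((3.204×10⁻¹⁹)(0.152)) ≈ 0.215 T.

B ≈ 0.215 T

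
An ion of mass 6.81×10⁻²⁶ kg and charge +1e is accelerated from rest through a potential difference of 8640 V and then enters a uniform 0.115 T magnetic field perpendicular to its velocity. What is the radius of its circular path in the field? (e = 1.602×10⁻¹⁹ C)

r ≈ 0.745 m

Acceleration: |q|V = ½mv² ⇒ v = √(2|q|V/m) = √(2·1.602×10⁻¹⁹·8640/6.81×10⁻²⁶) ≈ 2.016×10⁵ m/s.
In the field: r = mv/(|q|B) = (6.81×10⁻²⁶)(2.016×10⁵)/((1.602×10⁻¹⁹)(0.115)) ≈ 0.745 m.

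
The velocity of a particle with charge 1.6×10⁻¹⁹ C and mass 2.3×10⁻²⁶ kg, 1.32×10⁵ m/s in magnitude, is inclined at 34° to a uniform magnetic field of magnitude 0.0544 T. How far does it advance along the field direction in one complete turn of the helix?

v∥ = v cosθ = 1.32×10⁵·cos34° ≈ 1.094×10⁵ m/s.
T = 2πm/(|q|B) = 2π(2.3×10⁻²⁶)/((1.6×10⁻¹⁹)(0.0544)) ≈ 1.660×10⁻⁵ s.
pitch = v∥ T = (1.094×10⁵)(1.660×10⁻⁵) ≈ 1.82 m.

p ≈ 1.82 m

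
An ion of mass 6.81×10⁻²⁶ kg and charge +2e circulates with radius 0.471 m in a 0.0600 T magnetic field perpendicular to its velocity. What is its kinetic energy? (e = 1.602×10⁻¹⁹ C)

KE ≈ 3760 eV

v = |q|Br/m, then KE = ½mv² = (qBr)²/(2m).
v = (3.204×10⁻¹⁹)(0.0600)(0.471)/6.81×10⁻²⁶ ≈ 1.330×10⁵ m/s.
KE = ½(6.81×10⁻²⁶)(1.330×10⁵)² ≈ 6.02×10⁻¹⁶ J = 3760 eV.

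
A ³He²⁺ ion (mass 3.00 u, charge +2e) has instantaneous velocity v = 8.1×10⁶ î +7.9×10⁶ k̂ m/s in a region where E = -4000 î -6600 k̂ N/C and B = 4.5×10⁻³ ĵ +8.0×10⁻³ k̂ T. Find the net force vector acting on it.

F ≈ (-1.27×10⁻¹⁴, -2.08×10⁻¹⁴, 9.56×10⁻¹⁵) N

v×B = (-3.56×10⁴, -6.48×10⁴, 3.64×10⁴) N/C.
E + v×B = (-3.96×10⁴, -6.48×10⁴, 2.98×10⁴) N/C.
F = q(E + v×B) = (3.204×10⁻¹⁹ C)·(-3.96×10⁴, -6.48×10⁴, 2.98×10⁴) = (-1.27×10⁻¹⁴, -2.08×10⁻¹⁴, 9.56×10⁻¹⁵) N.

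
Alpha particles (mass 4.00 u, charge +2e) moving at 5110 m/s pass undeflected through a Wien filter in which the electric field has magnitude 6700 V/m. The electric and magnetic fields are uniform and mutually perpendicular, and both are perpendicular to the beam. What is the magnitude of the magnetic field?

B = 1.31 T

Balance of forces in the selector: qE = qvB ⇒ B = E/v.
B = 6700/5110 = 1.31 T.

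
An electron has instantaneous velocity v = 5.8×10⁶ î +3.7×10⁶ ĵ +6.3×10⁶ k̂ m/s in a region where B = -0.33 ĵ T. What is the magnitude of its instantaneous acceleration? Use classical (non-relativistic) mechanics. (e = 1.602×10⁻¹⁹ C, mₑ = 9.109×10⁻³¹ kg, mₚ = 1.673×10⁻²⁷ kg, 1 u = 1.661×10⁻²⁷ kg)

|a| ≈ 4.97×10¹⁷ m/s²

v×B = (2.08×10⁶, 0, -1.91×10⁶) N/C.
F = q v×B = (−1.602×10⁻¹⁹ C)·(2.08×10⁶, 0, -1.91×10⁶) = (-3.33×10⁻¹³, 0, 3.07×10⁻¹³) N.
|a| = |F|/m = 4.527×10⁻¹³/9.109×10⁻³¹ ≈ 4.97×10¹⁷ m/s².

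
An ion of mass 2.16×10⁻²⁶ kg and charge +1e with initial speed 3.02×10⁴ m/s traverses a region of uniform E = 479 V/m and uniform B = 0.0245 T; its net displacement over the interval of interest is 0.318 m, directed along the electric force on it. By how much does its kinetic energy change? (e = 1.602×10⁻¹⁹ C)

ΔKE ≈ 2.44×10⁻¹⁷ J

The magnetic force is always ⟂ v and does no work; only the electric force changes KE.
ΔKE = F_E · d = |q|E d = (1.602×10⁻¹⁹)(479)(0.318) ≈ 2.44×10⁻¹⁷ J.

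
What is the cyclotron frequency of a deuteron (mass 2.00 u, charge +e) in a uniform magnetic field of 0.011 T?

f ≈ 8.4×10⁴ Hz

f = |q|B/(2πm).
f = (1.602×10⁻¹⁹)(0.011)/(2π·3.322×10⁻²⁷) ≈ 8.4×10⁴ Hz.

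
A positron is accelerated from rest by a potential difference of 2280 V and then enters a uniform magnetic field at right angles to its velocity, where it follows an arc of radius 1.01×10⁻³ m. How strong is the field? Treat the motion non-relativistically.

v = √(2|q|V/m) = √(2·1.602×10⁻¹⁹·2280/9.109×10⁻³¹) ≈ 2.832×10⁷ m/s.
B = mv/(|q|r) = (9.109×10⁻³¹)(2.832×10⁷)/((1.602×10⁻¹⁹)(1.01×10⁻³)) ≈ 0.159 T.

B ≈ 0.159 T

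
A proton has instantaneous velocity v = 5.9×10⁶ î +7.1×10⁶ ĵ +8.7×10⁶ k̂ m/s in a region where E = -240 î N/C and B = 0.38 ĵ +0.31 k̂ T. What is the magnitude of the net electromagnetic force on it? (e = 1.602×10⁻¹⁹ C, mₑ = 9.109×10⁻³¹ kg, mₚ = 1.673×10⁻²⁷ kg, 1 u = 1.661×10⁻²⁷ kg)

|F| ≈ 4.96×10⁻¹³ N

v×B = (-1.10×10⁶, -1.83×10⁶, 2.24×10⁶) N/C.
E + v×B = (-1.11×10⁶, -1.83×10⁶, 2.24×10⁶) N/C.
F = q(E + v×B) = (1.602×10⁻¹⁹ C)·(-1.11×10⁶, -1.83×10⁶, 2.24×10⁶) = (-1.77×10⁻¹³, -2.93×10⁻¹³, 3.59×10⁻¹³) N.
|F| = 4.96×10⁻¹³ N.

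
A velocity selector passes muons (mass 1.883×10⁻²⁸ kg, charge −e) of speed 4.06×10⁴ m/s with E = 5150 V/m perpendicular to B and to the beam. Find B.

B = 0.127 T

Balance of forces in the selector: qE = qvB ⇒ B = E/v.
B = 5150/4.06×10⁴ = 0.127 T.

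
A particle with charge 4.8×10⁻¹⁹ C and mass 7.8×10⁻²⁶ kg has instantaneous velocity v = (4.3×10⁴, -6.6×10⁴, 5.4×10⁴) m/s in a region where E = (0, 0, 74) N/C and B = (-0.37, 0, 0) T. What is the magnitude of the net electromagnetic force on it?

|F| ≈ 1.51×10⁻¹⁴ N

v×B = (0, -2.00×10⁴, -2.44×10⁴) N/C.
E + v×B = (0, -2.00×10⁴, -2.43×10⁴) N/C.
F = q(E + v×B) = (4.8×10⁻¹⁹ C)·(0, -2.00×10⁴, -2.43×10⁴) = (0, -9.59×10⁻¹⁵, -1.17×10⁻¹⁴) N.
|F| = 1.51×10⁻¹⁴ N.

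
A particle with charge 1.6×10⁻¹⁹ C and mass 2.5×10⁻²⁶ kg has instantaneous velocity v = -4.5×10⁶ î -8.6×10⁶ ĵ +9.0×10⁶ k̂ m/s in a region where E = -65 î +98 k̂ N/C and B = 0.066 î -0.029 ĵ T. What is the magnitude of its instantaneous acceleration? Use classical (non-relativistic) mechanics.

|a| ≈ 6.10×10¹² m/s²

v×B = (2.61×10⁵, 5.94×10⁵, 6.98×10⁵) N/C.
E + v×B = (2.61×10⁵, 5.94×10⁵, 6.98×10⁵) N/C.
F = q(E + v×B) = (1.6×10⁻¹⁹ C)·(2.61×10⁵, 5.94×10⁵, 6.98×10⁵) = (4.17×10⁻¹⁴, 9.50×10⁻¹⁴, 1.12×10⁻¹³) N.
|a| = |F|/m = 1.525×10⁻¹³/2.5×10⁻²⁶ ≈ 6.10×10¹² m/s².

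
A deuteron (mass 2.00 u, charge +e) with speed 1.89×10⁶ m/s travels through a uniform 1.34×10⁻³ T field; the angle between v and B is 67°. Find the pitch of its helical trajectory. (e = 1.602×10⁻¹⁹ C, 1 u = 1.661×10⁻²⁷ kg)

p ≈ 71.8 m

v∥ = v cosθ = 1.89×10⁶·cos67° ≈ 7.385×10⁵ m/s.
T = 2πm/(|q|B) = 2π(3.322×10⁻²⁷)/((1.602×10⁻¹⁹)(1.34×10⁻³)) ≈ 9.723×10⁻⁵ s.
pitch = v∥ T = (7.385×10⁵)(9.723×10⁻⁵) ≈ 71.8 m.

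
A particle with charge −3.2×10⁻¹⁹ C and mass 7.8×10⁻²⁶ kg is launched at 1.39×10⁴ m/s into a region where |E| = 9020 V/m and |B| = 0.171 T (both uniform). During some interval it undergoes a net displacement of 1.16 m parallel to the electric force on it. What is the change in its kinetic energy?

ΔKE ≈ 3.35×10⁻¹⁵ J

The magnetic force is always ⟂ v and does no work; only the electric force changes KE.
ΔKE = F_E · d = |q|E d = (3.2×10⁻¹⁹)(9020)(1.16) ≈ 3.35×10⁻¹⁵ J.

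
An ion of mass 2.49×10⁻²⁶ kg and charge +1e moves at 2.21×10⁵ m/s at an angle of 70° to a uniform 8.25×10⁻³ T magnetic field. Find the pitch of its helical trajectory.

p ≈ 8.95 m

v∥ = v cosθ = 2.21×10⁵·cos70° ≈ 7.559×10⁴ m/s.
T = 2πm/(|q|B) = 2π(2.49×10⁻²⁶)/((1.602×10⁻¹⁹)(8.25×10⁻³)) ≈ 1.184×10⁻⁴ s.
pitch = v∥ T = (7.559×10⁴)(1.184×10⁻⁴) ≈ 8.95 m.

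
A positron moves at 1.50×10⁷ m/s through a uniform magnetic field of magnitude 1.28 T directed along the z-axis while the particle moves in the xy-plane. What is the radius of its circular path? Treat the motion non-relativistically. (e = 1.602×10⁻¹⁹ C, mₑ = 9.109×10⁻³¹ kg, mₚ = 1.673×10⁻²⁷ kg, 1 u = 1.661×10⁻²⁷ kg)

The magnetic force provides the centripetal force: |q|vB = mv²/r.
r = mv/(|q|B) = (9.109×10⁻³¹)(1.50×10⁷)/((1.602×10⁻¹⁹)(1.28)) ≈ 6.66×10⁻⁵ m.

r ≈ 6.66×10⁻⁵ m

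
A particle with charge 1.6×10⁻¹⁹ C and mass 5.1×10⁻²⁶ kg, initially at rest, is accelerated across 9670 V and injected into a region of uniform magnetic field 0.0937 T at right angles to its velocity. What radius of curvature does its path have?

Acceleration: |q|V = ½mv² ⇒ v = √(2|q|V/m) = √(2·1.6×10⁻¹⁹·9670/5.1×10⁻²⁶) ≈ 2.463×10⁵ m/s.
In the field: r = mv/(|q|B) = (5.1×10⁻²⁶)(2.463×10⁵)/((1.6×10⁻¹⁹)(0.0937)) ≈ 0.838 m.

r ≈ 0.838 m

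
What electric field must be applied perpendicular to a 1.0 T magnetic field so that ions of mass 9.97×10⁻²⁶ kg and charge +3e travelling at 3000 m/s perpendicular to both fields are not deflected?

For straight-line motion qE = qvB, so E = vB.
E = 3000 × 1.0 = 3000 V/m.

E = 3000 V/m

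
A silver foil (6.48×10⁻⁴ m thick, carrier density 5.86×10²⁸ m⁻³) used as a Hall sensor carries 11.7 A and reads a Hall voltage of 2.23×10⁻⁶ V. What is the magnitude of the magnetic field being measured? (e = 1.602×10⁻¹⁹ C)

From V_H = IB/(n e t), B = V_H n e t / I.
B = (2.23×10⁻⁶)(5.86×10²⁸)(1.602×10⁻¹⁹)(6.48×10⁻⁴)/11.7 ≈ 1.16 T.

B ≈ 1.16 T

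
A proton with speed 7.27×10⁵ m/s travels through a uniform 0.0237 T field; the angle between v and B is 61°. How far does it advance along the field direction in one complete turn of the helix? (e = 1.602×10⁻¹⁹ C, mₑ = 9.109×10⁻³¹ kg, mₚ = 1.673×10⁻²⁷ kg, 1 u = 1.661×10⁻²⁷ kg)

v∥ = v cosθ = 7.27×10⁵·cos61° ≈ 3.525×10⁵ m/s.
T = 2πm/(|q|B) = 2π(1.673×10⁻²⁷)/((1.602×10⁻¹⁹)(0.0237)) ≈ 2.769×10⁻⁶ s.
pitch = v∥ T = (3.525×10⁵)(2.769×10⁻⁶) ≈ 0.976 m.

p ≈ 0.976 m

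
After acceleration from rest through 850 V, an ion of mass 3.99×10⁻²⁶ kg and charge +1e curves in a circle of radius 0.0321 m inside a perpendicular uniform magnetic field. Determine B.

B ≈ 0.641 T

v = √(2|q|V/m) = √(2·1.602×10⁻¹⁹·850/3.99×10⁻²⁶) ≈ 8.262×10⁴ m/s.
B = mv/(|q|r) = (3.99×10⁻²⁶)(8.262×10⁴)/((1.602×10⁻¹⁹)(0.0321)) ≈ 0.641 T.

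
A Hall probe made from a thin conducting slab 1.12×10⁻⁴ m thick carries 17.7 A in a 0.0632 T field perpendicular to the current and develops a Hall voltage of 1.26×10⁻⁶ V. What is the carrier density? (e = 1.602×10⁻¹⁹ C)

From V_H = IB/(n e t), n = IB/(V_H e t).
n = (17.7)(0.0632)/((1.26×10⁻⁶)(1.602×10⁻¹⁹)(1.12×10⁻⁴)) ≈ 4.95×10²⁸ m⁻³.

n ≈ 4.95×10²⁸ m⁻³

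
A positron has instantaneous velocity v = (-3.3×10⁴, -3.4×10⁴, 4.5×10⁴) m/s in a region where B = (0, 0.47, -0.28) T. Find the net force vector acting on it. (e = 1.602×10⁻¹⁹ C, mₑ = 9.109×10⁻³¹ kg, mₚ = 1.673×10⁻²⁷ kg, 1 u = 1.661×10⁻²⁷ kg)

F ≈ (-1.86×10⁻¹⁵, -1.48×10⁻¹⁵, -2.48×10⁻¹⁵) N

v×B = (-1.16×10⁴, -9240, -1.55×10⁴) N/C.
F = q v×B = (1.602×10⁻¹⁹ C)·(-1.16×10⁴, -9240, -1.55×10⁴) = (-1.86×10⁻¹⁵, -1.48×10⁻¹⁵, -2.48×10⁻¹⁵) N.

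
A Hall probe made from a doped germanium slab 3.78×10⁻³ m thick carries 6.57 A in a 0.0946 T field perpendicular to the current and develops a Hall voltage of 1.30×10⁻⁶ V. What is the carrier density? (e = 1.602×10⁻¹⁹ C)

n ≈ 7.90×10²⁶ m⁻³

From V_H = IB/(n e t), n = IB/(V_H e t).
n = (6.57)(0.0946)/((1.30×10⁻⁶)(1.602×10⁻¹⁹)(3.78×10⁻³)) ≈ 7.90×10²⁶ m⁻³.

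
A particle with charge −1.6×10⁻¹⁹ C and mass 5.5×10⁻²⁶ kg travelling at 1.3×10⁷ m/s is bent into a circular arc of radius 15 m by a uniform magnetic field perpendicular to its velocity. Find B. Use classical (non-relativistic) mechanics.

B ≈ 0.30 T

From |q|vB = mv²/r, B = mv/(|q|r).
B = (5.5×10⁻²⁶)(1.3×10⁷)/((1.6×10⁻¹⁹)(15)) ≈ 0.30 T.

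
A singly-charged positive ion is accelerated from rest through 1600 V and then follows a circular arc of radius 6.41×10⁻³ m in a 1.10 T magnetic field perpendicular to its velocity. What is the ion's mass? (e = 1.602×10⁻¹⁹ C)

Combine |q|V = ½mv² and r = mv/(|q|B): eliminate v to get m = qB²r²/(2V).
m = (1.602×10⁻¹⁹)(1.10)²(6.41×10⁻³)²/(2·1600) ≈ 2.49×10⁻²⁷ kg.

m ≈ 2.49×10⁻²⁷ kg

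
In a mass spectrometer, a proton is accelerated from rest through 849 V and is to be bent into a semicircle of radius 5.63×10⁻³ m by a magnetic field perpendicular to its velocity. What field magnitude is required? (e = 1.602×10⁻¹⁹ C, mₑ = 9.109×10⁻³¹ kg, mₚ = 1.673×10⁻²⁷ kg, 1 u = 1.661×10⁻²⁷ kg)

B ≈ 0.748 T

v = √(2|q|V/m) = √(2·1.602×10⁻¹⁹·849/1.673×10⁻²⁷) ≈ 4.032×10⁵ m/s.
B = mv/(|q|r) = (1.673×10⁻²⁷)(4.032×10⁵)/((1.602×10⁻¹⁹)(5.63×10⁻³)) ≈ 0.748 T.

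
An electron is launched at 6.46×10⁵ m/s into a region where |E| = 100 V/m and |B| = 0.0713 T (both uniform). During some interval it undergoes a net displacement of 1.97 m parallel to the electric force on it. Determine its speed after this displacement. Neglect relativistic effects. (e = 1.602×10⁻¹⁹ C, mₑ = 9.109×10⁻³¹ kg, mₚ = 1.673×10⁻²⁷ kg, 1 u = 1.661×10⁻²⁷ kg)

B does no work; ΔKE = |q|E d.
½mv_f² = ½mv₀² + |q|Ed = ½(9.109×10⁻³¹)(6.46×10⁵)² + (1.602×10⁻¹⁹)(100)(1.97) ≈ 1.901×10⁻¹⁹ J + 3.156×10⁻¹⁷ J ≈ 3.175×10⁻¹⁷ J.
v_f = √(2·3.175×10⁻¹⁷/9.109×10⁻³¹) ≈ 8.35×10⁶ m/s.

v_f ≈ 8.35×10⁶ m/s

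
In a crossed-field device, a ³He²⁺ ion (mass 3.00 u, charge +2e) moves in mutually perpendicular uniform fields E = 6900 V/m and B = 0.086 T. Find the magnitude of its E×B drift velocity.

The steady drift has the magnetic force balancing the electric force, so v_d = E/B.
v_d = 6900/0.086 = 8.0×10⁴ m/s.

v_d ≈ 8.0×10⁴ m/s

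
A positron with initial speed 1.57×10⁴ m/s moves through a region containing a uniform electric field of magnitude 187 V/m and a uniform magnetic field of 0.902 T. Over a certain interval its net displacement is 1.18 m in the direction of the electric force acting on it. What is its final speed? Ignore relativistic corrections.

v_f ≈ 8.81×10⁶ m/s

B does no work; ΔKE = |q|E d.
½mv_f² = ½mv₀² + |q|Ed = ½(9.109×10⁻³¹)(1.57×10⁴)² + (1.602×10⁻¹⁹)(187)(1.18) ≈ 1.123×10⁻²² J + 3.535×10⁻¹⁷ J ≈ 3.535×10⁻¹⁷ J.
v_f = √(2·3.535×10⁻¹⁷/9.109×10⁻³¹) ≈ 8.81×10⁶ m/s.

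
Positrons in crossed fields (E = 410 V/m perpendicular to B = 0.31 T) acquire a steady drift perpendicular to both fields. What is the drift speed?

v_d ≈ 1300 m/s

In crossed fields the guiding centre drifts at v_d = |E×B|/B² = E/B, independent of charge and mass.
v_d = 410/0.31 = 1300 m/s.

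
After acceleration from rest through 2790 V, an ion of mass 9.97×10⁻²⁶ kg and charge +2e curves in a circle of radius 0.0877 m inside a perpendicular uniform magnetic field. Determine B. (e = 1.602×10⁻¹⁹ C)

v = √(2|q|V/m) = √(2·3.204×10⁻¹⁹·2790/9.97×10⁻²⁶) ≈ 1.339×10⁵ m/s.
B = mv/(|q|r) = (9.97×10⁻²⁶)(1.339×10⁵)/((3.204×10⁻¹⁹)(0.0877)) ≈ 0.475 T.

B ≈ 0.475 T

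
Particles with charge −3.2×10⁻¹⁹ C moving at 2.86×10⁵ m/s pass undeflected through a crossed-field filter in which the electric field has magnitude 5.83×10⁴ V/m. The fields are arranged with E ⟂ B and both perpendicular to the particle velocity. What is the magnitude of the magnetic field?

B = 0.204 T

Balance of forces in the selector: qE = qvB ⇒ B = E/v.
B = 5.83×10⁴/2.86×10⁵ = 0.204 T.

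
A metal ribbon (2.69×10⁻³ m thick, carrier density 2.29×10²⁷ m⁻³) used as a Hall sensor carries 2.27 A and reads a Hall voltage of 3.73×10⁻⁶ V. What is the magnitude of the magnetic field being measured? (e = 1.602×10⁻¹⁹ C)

From V_H = IB/(n e t), B = V_H n e t / I.
B = (3.73×10⁻⁶)(2.29×10²⁷)(1.602×10⁻¹⁹)(2.69×10⁻³)/2.27 ≈ 1.62 T.

B ≈ 1.62 T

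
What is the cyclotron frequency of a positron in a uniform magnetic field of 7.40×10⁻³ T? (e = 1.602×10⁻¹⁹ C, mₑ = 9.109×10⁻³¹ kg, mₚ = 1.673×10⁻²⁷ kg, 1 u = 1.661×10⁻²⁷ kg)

f = |q|B/(2πm).
f = (1.602×10⁻¹⁹)(7.40×10⁻³)/(2π·9.109×10⁻³¹) ≈ 2.07×10⁸ Hz.

f ≈ 2.07×10⁸ Hz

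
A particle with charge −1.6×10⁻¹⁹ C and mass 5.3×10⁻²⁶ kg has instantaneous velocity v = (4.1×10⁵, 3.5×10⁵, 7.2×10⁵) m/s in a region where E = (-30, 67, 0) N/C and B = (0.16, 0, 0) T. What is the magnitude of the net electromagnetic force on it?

v×B = (0, 1.15×10⁵, -5.60×10⁴) N/C.
E + v×B = (-30.0, 1.15×10⁵, -5.60×10⁴) N/C.
F = q(E + v×B) = (−1.6×10⁻¹⁹ C)·(-30.0, 1.15×10⁵, -5.60×10⁴) = (4.80×10⁻¹⁸, -1.84×10⁻¹⁴, 8.96×10⁻¹⁵) N.
|F| = 2.05×10⁻¹⁴ N.

|F| ≈ 2.05×10⁻¹⁴ N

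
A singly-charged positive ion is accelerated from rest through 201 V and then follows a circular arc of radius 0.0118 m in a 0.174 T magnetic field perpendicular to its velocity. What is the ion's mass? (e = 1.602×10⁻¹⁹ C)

m ≈ 1.68×10⁻²⁷ kg

Combine |q|V = ½mv² and r = mv/(|q|B): eliminate v to get m = qB²r²/(2V).
m = (1.602×10⁻¹⁹)(0.174)²(0.0118)²/(2·201) ≈ 1.68×10⁻²⁷ kg.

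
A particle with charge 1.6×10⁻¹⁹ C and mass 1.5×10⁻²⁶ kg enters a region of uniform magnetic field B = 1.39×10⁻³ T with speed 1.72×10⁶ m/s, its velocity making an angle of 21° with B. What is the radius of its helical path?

v⊥ = v sinθ = 1.72×10⁶·sin21° ≈ 6.164×10⁵ m/s.
r = m v⊥/(|q|B) = (1.5×10⁻²⁶)(6.164×10⁵)/((1.6×10⁻¹⁹)(1.39×10⁻³)) ≈ 41.6 m.

r ≈ 41.6 m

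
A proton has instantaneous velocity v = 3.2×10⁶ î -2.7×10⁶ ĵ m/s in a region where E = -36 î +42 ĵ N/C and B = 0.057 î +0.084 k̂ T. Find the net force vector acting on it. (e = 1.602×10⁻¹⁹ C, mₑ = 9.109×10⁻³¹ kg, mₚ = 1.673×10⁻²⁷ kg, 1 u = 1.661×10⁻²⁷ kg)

v×B = (-2.27×10⁵, -2.69×10⁵, 1.54×10⁵) N/C.
E + v×B = (-2.27×10⁵, -2.69×10⁵, 1.54×10⁵) N/C.
F = q(E + v×B) = (1.602×10⁻¹⁹ C)·(-2.27×10⁵, -2.69×10⁵, 1.54×10⁵) = (-3.63×10⁻¹⁴, -4.31×10⁻¹⁴, 2.47×10⁻¹⁴) N.

F ≈ (-3.63×10⁻¹⁴, -4.31×10⁻¹⁴, 2.47×10⁻¹⁴) N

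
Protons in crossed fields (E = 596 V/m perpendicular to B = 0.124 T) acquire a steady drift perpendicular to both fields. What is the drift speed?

v_d ≈ 4810 m/s

The steady drift has the magnetic force balancing the electric force, so v_d = E/B.
v_d = 596/0.124 = 4810 m/s.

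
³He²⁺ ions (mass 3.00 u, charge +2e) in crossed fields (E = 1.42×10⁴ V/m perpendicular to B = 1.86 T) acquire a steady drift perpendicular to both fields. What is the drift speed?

v_d ≈ 7630 m/s

The steady drift has the magnetic force balancing the electric force, so v_d = E/B.
v_d = 1.42×10⁴/1.86 = 7630 m/s.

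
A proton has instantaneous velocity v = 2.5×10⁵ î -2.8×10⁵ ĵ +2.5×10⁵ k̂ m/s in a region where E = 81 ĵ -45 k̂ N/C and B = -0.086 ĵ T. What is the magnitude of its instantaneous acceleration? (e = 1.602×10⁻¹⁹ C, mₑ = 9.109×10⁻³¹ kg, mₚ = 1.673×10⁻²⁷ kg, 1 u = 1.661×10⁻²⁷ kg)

|a| ≈ 2.91×10¹² m/s²

v×B = (2.15×10⁴, 0, -2.15×10⁴) N/C.
E + v×B = (2.15×10⁴, 81.0, -2.15×10⁴) N/C.
F = q(E + v×B) = (1.602×10⁻¹⁹ C)·(2.15×10⁴, 81.0, -2.15×10⁴) = (3.44×10⁻¹⁵, 1.30×10⁻¹⁷, -3.45×10⁻¹⁵) N.
|a| = |F|/m = 4.876×10⁻¹⁵/1.673×10⁻²⁷ ≈ 2.91×10¹² m/s².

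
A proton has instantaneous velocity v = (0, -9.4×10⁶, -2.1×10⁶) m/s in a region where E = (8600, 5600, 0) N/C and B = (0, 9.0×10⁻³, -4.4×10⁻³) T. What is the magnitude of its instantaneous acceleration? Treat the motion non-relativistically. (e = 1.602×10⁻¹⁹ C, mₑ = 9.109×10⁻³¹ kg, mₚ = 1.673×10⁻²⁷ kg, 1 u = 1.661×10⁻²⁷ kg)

|a| ≈ 6.62×10¹² m/s²

v×B = (6.03×10⁴, 0, 0) N/C.
E + v×B = (6.89×10⁴, 5600, 0) N/C.
F = q(E + v×B) = (1.602×10⁻¹⁹ C)·(6.89×10⁴, 5600, 0) = (1.10×10⁻¹⁴, 8.97×10⁻¹⁶, 0) N.
|a| = |F|/m = 1.107×10⁻¹⁴/1.673×10⁻²⁷ ≈ 6.62×10¹² m/s².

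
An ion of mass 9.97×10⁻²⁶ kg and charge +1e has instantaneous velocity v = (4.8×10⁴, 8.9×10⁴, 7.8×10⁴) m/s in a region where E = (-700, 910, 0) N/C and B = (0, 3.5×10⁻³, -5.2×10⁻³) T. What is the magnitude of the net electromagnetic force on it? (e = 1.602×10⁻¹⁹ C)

v×B = (-736, 250, 168) N/C.
E + v×B = (-1440, 1160, 168) N/C.
F = q(E + v×B) = (1.602×10⁻¹⁹ C)·(-1440, 1160, 168) = (-2.30×10⁻¹⁶, 1.86×10⁻¹⁶, 2.69×10⁻¹⁷) N.
|F| = 2.97×10⁻¹⁶ N.

|F| ≈ 2.97×10⁻¹⁶ N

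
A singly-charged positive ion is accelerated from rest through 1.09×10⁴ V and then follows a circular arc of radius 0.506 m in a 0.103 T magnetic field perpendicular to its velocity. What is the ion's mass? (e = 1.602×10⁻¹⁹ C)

Combine |q|V = ½mv² and r = mv/(|q|B): eliminate v to get m = qB²r²/(2V).
m = (1.602×10⁻¹⁹)(0.103)²(0.506)²/(2·1.09×10⁴) ≈ 2.00×10⁻²⁶ kg.

m ≈ 2.00×10⁻²⁶ kg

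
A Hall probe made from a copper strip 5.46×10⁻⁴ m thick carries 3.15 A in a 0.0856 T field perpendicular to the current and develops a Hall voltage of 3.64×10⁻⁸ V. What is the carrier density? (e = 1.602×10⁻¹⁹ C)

From V_H = IB/(n e t), n = IB/(V_H e t).
n = (3.15)(0.0856)/((3.64×10⁻⁸)(1.602×10⁻¹⁹)(5.46×10⁻⁴)) ≈ 8.47×10²⁸ m⁻³.

n ≈ 8.47×10²⁸ m⁻³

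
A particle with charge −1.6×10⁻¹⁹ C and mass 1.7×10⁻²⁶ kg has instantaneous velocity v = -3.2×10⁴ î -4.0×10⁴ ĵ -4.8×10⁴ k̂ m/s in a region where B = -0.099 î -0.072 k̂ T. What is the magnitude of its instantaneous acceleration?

v×B = (2880, 2450, -3960) N/C.
F = q v×B = (−1.6×10⁻¹⁹ C)·(2880, 2450, -3960) = (-4.61×10⁻¹⁶, -3.92×10⁻¹⁶, 6.34×10⁻¹⁶) N.
|a| = |F|/m = 8.759×10⁻¹⁶/1.7×10⁻²⁶ ≈ 5.15×10¹⁰ m/s².

|a| ≈ 5.15×10¹⁰ m/s²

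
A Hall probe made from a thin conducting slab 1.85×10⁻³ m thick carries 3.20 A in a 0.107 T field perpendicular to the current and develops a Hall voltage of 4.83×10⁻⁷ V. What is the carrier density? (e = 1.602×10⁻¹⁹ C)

n ≈ 2.39×10²⁷ m⁻³

From V_H = IB/(n e t), n = IB/(V_H e t).
n = (3.20)(0.107)/((4.83×10⁻⁷)(1.602×10⁻¹⁹)(1.85×10⁻³)) ≈ 2.39×10²⁷ m⁻³.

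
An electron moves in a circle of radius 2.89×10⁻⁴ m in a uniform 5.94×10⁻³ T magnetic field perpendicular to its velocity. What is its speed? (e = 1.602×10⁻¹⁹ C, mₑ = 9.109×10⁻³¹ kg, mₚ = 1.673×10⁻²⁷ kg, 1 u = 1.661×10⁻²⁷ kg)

v ≈ 3.02×10⁵ m/s

From |q|vB = mv²/r, v = |q|Br/m.
v = (1.602×10⁻¹⁹)(5.94×10⁻³)(2.89×10⁻⁴)/9.109×10⁻³¹ ≈ 3.02×10⁵ m/s.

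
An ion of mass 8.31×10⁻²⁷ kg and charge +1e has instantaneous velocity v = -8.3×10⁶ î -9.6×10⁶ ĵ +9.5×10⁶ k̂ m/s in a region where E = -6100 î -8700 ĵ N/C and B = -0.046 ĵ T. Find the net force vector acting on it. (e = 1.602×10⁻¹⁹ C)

v×B = (4.37×10⁵, 0, 3.82×10⁵) N/C.
E + v×B = (4.31×10⁵, -8700, 3.82×10⁵) N/C.
F = q(E + v×B) = (1.602×10⁻¹⁹ C)·(4.31×10⁵, -8700, 3.82×10⁵) = (6.90×10⁻¹⁴, -1.39×10⁻¹⁵, 6.12×10⁻¹⁴) N.

F ≈ (6.90×10⁻¹⁴, -1.39×10⁻¹⁵, 6.12×10⁻¹⁴) N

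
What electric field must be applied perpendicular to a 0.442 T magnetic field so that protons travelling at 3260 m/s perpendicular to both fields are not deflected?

For straight-line motion qE = qvB, so E = vB.
E = 3260 × 0.442 = 1440 V/m.

E = 1440 V/m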